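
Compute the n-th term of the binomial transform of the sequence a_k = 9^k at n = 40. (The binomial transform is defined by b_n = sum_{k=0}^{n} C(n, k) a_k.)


With a_k = 9^k, b_n = sum_{k=0}^{n} C(n, k) 9^k = (1 + 9)^n by the binomial theorem.
For n = 40: (1 + 9)^40 = 10^40 = 10000000000000000000000000000000000000000.

10000000000000000000000000000000000000000


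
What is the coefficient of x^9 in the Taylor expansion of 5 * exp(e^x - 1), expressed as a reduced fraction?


exp(e^x - 1) = sum_{k>=0} Bell_k x^k / k!, where Bell_k is the k-th Bell number.
So the coefficient of x^9 is 5 * Bell_9 / 9!.
Computing: Bell_9 = 21147 and 9! = 362880, giving
5 * 21147/362880 = 1007/3456.

1007/3456


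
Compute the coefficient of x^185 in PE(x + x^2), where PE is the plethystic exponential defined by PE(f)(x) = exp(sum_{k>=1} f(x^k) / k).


With f(x) = x + x^2, the exponent is sum_{k>=1} (x^k + x^(2k)) / k = -ln(1 - x) - ln(1 - x^2). Exponentiating:
PE(x + x^2) = 1 / ((1 - x)(1 - x^2)).
This is the generating function for partitions of n into parts of size 1 or 2. The number of 2's can be any j in 0..92, and the rest are 1's, so
[x^185] = floor(185/2) + 1 = 93.

93


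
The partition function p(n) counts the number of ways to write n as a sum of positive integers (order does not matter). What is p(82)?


Using the generating function prod_{k>=1} 1/(1-x^k), we compute p(82).
By dynamic programming over parts 1 through 82:
p(82) = 20506255

20506255


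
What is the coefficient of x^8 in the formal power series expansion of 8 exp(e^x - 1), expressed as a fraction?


exp(e^x - 1) is the exponential generating function for the Bell numbers Bell_k: exp(e^x - 1) = sum_{k>=0} Bell_k x^k / k!.
So the coefficient of x^8 in 8 exp(e^x - 1) is 8 Bell_8 / 8!.
Computing: Bell_8 = 4140 and 8! = 40320, giving
8 * 4140/40320 = 23/28.

23/28


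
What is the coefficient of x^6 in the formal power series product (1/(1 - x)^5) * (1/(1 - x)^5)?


Combine the factors: (1/(1 - x)^5) * (1/(1 - x)^5) = 1/(1 - x)^10.
Then use 1/(1 - x)^r = sum_{k>=0} C(k + r - 1, r - 1) x^k with r = 10 and k = 6:
C(15, 9) = 5005.

5005


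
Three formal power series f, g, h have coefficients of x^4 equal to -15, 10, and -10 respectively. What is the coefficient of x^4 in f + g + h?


Series addition is componentwise:
-15 + 10 + -10
= -15

-15


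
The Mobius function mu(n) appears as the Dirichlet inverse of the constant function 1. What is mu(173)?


173 = 173 (all distinct primes).
mu(173) = (-1)^1 = -1

-1


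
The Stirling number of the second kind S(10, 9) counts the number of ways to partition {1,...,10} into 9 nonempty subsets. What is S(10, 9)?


Using the explicit formula S(n,k) = (1/k!) sum_{j=0}^{k} (-1)^(k-j) C(k,j) j^n:
S(10, 9) = 45
Equivalently, S(n,k) is n! times the coefficient of x^n in the EGF (e^x - 1)^k / k!.

45


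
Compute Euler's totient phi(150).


phi(n) counts integers in [1, n] coprime to n. Using the multiplicative formula phi(n) = n * prod_{p | n} (1 - 1/p):
150 = 2 * 3 * 5^2, so
phi(150) = 150 * (1 - 1/2) * (1 - 1/3) * (1 - 1/5) = 40.

40


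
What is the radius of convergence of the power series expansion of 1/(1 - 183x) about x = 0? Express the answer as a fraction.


Expanding 1/(1 - 183x) = sum_{k>=0} 183^k x^k, the series converges when |183x| < 1, i.e., |x| < 1/183.
So the radius of convergence is 1/183 = 1/183.

1/183


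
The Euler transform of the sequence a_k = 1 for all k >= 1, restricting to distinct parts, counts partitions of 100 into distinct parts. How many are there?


Partitions of 100 into distinct parts can be computed via generating function.
Product (1+x)(1+x^2)(1+x^3)...
The coefficient of x^100 = 444793

444793


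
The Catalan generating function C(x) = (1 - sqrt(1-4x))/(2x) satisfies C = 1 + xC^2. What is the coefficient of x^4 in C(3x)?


Substituting x -> 3x scales the n-th coefficient by 3^n, so [x^4] C(3x) = 3^4 * C_4.
C_4 = C(2*4, 4)/(5) = 70/5 = 14.
So 3^4 * 14 = 81 * 14 = 1134.

1134


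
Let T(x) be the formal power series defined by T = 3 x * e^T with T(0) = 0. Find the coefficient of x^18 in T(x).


Apply the Lagrange inversion formula: if T = 3 x * phi(T) with phi(t) = e^t, then
[x^n] T = 3^n * (1/n) [t^(n-1)] phi(t)^n = 3^n * (1/n) [t^(n-1)] e^(n t) = 3^n * (1/n) * n^(n-1) / (n-1)! = 3^n * n^(n-1) / n!.
When c = 1 this is the Cayley count of rooted labeled trees on n vertices, divided by n!.
For n = 18: 3^18 * 18^17 / 18! = 387420489 * 2185911559738696531968/6402373705728000 = 1969541804367222465762/14889875.

1969541804367222465762/14889875


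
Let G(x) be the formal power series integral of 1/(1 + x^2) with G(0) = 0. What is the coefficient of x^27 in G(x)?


1/(1 + x^2) = sum_{j>=0} (-1)^j x^(2j). Integrating termwise with G(0) = 0:
G(x) = sum_{j>=0} (-1)^j x^(2j+1) / (2j+1) = arctan(x).
Only odd powers are nonzero. For x^27 write 27 = 2*13 + 1, giving
(-1)^13 / 27 = -1/27 = -1/27.

-1/27


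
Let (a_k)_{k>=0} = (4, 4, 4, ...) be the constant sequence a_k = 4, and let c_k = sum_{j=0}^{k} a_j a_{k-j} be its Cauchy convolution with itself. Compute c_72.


Since a_j = 4 for all j >= 0, the convolution sum becomes
c_k = sum_{j=0}^{k} 4 * 4 = 16 * (k + 1).
Equivalently, the generating function of (a_k) is 4/(1 - x) and its square is 16/(1 - x)^2 = sum_{k>=0} 16(k + 1) x^k.
For k = 72: 16 * 73 = 1168.

1168


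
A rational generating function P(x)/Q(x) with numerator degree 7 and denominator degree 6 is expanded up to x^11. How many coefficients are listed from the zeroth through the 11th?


Expanding up to x^11 gives the coefficients for x^0, x^1, ..., x^11.
That is 11 + 1 = 12 coefficients in total.

12


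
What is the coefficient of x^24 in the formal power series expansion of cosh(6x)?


The Maclaurin series is cosh(t) = sum_{m>=0} t^(2m) / (2m)!, so substituting t = 6x, only even powers of x are nonzero, with coefficient of x^(2m) equal to 6^(2m) / (2m)!.
For x^24 the coefficient is 6^24/24! = 4738381338321616896/620448401733239439360000 = 19131876/2505147019375.

19131876/2505147019375


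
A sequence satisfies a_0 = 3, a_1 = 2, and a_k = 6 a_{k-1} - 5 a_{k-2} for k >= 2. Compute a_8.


The characteristic equation is t^2 - 6 t + 5 = 0, with roots r_1 = 5 and r_2 = 1 (so c_1 = r_1 + r_2, c_2 = -r_1 r_2 as required).
One can use the closed form a_n = A r_1^n + B r_2^n, but direct iteration is more reliable:
a_0 = 3, a_1 = 2, a_2 = -3, a_3 = -28, a_4 = -153, a_5 = -778, a_6 = -3903, a_7 = -19528, a_8 = -97653.
So a_8 = -97653.

-97653


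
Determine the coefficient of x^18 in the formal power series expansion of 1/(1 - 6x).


The geometric series identity gives 1/(1 - c x) = sum_{k>=0} c^k x^k, so the coefficient of x^k is c^k.
Here c = 6 and k = 18.
Computing: 6^18 = 101559956668416

101559956668416


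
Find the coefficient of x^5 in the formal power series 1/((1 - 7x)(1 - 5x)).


By partial fractions or Cauchy convolution:
The coefficient equals sum_{k=0}^{5} 7^k * 5^(5-k).
= 51012

51012


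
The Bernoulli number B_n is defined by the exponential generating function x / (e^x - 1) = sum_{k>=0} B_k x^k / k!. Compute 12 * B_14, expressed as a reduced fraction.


Bernoulli numbers can also be computed recursively via B_0 = 1 and sum_{j=0}^{m} C(m+1, j) B_j = 0 for m >= 1. Odd-index Bernoulli numbers vanish for k >= 3.
Computing B_14 = 7/6, so 12 * B_14 = 12 * 7/6 = 14.

14


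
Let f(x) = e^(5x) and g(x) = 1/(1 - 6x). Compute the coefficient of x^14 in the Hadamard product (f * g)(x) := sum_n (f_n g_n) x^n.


Expanding: f_k = 5^k/k! (from e^(5x)) and g_k = 6^k (from 1/(1 - 6x)). So the Hadamard coefficient (f * g)_k = 5^k 6^k / k! = (30)^k / k!.
For k = 14: 30^14/14! = 478296900000000000000/87178291200 = 38443359375000/7007.

38443359375000/7007


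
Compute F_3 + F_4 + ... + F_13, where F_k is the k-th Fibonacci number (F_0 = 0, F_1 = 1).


Use the identity sum_{k=0}^{N} F_k = F_{N+2} - 1 (which follows from F_{k+2} - F_{k+1} = F_k). Then
sum_{k=3}^{13} F_k = (F_{15} - 1) - (F_{4} - 1) = F_{15} - F_{4}.
Computing: F_{15} = 610, F_{4} = 3, so
Sum = 610 - 3 = 607.

607


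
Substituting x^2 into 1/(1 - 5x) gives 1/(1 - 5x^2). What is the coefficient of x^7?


Since 1/(1 - 5x^2) only has even powers of x,
the coefficient of x^7 (odd) is 0.

0


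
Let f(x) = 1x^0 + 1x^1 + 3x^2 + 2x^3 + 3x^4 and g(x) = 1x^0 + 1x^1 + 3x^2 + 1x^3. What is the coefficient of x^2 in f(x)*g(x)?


Cauchy product at x^2:
1*3 + 1*1 + 3*1
= 7

7


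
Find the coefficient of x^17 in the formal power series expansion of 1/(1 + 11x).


Write 1/(1 + c x) = 1/(1 - (-c) x) and apply the geometric-series identity
1/(1 - y) = sum_{k>=0} y^k to get 1/(1 + c x) = sum_{k>=0} (-c)^k x^k.
So the coefficient of x^k is (-c)^k = (-1)^k * c^k.
Here c = 11 and k = 17:
(-11)^17 = -1 * 505447028499293771 = -505447028499293771

-505447028499293771


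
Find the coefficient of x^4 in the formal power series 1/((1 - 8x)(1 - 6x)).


By partial fractions or Cauchy convolution:
The coefficient equals sum_{k=0}^{4} 8^k * 6^(4-k).
= 12496

12496


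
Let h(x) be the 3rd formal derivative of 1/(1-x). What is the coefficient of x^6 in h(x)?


Differentiating 3 times: d^3/dx^3 [1/(1-x)] = 3!/(1-x)^4.
The expansion 1/(1-x)^4 = sum_{k>=0} C(k+3, 3) x^k, so the coefficient of x^n in 3!/(1-x)^4 is 3! * C(n+3, 3).
For n = 6: 6 * C(9, 3) = 6 * 84 = 504

504


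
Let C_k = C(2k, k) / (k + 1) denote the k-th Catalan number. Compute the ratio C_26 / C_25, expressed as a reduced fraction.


Using C_k = (2k)! / (k! (k+1)!), the ratio C_{k+1}/C_k simplifies to
C_{k+1}/C_k = [(2k+2)! / ((k+1)! (k+2)!)] * [k! (k+1)! / (2k)!]
 = (2k+2)(2k+1) / ((k+1)(k+2)) = 2(2k+1) / (k+2).
For k = 25: 2(2*25 + 1) / (25 + 2) = 102/27 = 34/9.

34/9


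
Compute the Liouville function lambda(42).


The Liouville function is lambda(k) = (-1)^Omega(k), where Omega(k) counts the prime factors of k with multiplicity.
Factoring: 42 = 2 * 3 * 7, so Omega(42) = 3.
lambda(42) = (-1)^3 = -1.

-1


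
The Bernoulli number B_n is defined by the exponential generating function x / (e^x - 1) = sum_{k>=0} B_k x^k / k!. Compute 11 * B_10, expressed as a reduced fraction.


Bernoulli numbers can also be computed recursively via B_0 = 1 and sum_{j=0}^{m} C(m+1, j) B_j = 0 for m >= 1. Odd-index Bernoulli numbers vanish for k >= 3.
Computing B_10 = 5/66, so 11 * B_10 = 11 * 5/66 = 5/6.

5/6


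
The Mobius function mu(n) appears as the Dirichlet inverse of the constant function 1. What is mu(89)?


89 = 89 (all distinct primes).
mu(89) = (-1)^1 = -1

-1


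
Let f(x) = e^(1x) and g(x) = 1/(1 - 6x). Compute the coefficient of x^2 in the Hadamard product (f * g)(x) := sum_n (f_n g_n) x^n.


Expanding: f_k = 1^k/k! (from e^(1x)) and g_k = 6^k (from 1/(1 - 6x)). So the Hadamard coefficient (f * g)_k = 1^k 6^k / k! = (6)^k / k!.
For k = 2: 6^2/2! = 36/2 = 18.

18


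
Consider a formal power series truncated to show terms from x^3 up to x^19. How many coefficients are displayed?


From x^3 to x^19 inclusive, the count is 19 - 3 + 1 = 17.

17


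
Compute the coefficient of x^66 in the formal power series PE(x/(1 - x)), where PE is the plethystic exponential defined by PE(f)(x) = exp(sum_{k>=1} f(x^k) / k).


For f(x) = x/(1 - x) we have
sum_{k>=1} f(x^k) / k = sum_{k>=1} (1/k) * x^k / (1 - x^k) = sum_{k, m >= 1} x^(k m) / k,
which after exponentiating simplifies to
PE(x/(1 - x)) = prod_{k>=1} 1 / (1 - x^k).
This is the generating function for the partition function p(n), so the coefficient of x^66 is p(66).
Computing p(66) by dynamic programming over parts 1, 2, ..., 66: p(66) = 2323520.

2323520


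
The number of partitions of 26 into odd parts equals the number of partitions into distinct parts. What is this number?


Computing partitions of 26 into odd parts (1, 3, 5, ...):
Using the generating function prod_{k>=0} 1/(1-x^(2k+1)),
the count is 165

165


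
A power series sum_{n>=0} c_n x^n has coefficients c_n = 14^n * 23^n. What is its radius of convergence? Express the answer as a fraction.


By the root test (Cauchy-Hadamard), the radius is R = 1 / limsup_n |c_n|^(1/n).
Here |c_n|^(1/n) = (14^n * 23^n)^(1/n) = 14 * 23 = 322 for all n.
So R = 1/322 = 1/322.

1/322


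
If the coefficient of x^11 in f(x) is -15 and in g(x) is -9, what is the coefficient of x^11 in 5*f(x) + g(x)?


Scalar multiplication scales coefficients: 5 * -15 = -75.
Then add the g coefficient: -75 + -9
= -84

-84


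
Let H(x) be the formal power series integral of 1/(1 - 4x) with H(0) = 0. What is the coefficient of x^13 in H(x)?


1/(1 - 4x) = sum_{k>=0} 4^k x^k. Integrating termwise with H(0) = 0:
H(x) = sum_{k>=0} 4^k x^(k+1) / (k+1) = sum_{m>=1} 4^(m-1) x^m / m.
For m = 13: 4^12/13 = 16777216/13 = 16777216/13.

16777216/13


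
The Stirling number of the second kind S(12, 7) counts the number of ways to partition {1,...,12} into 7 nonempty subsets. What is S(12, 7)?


Using the explicit formula S(n,k) = (1/k!) sum_{j=0}^{k} (-1)^(k-j) C(k,j) j^n:
S(12, 7) = 627396
Equivalently, S(n,k) is n! times the coefficient of x^n in the EGF (e^x - 1)^k / k!.

627396


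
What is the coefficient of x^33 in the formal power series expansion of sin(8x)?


The Maclaurin series is sin(t) = sum_{k>=0} (-1)^k t^(2k+1) / (2k+1)!, so substituting t = 8x, only odd powers of x are nonzero, with coefficient of x^(2k+1) equal to (-1)^k 8^(2k+1) / (2k+1)!.
Write 33 = 2*16 + 1, giving the coefficient (-1)^16 * 8^33 / 33! = 633825300114114700748351602688/8683317618811886495518194401280000000 = 295147905179352825856/4043484860477916195764296875.

295147905179352825856/4043484860477916195764296875


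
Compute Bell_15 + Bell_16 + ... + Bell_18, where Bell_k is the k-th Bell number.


Recall Bell_k counts set partitions of a k-set (with Bell_0 = 1 by convention).
Bell_15 through Bell_18: 1382958545, 10480142147, 82864869804, 682076806159
Sum = 1382958545 + 10480142147 + 82864869804 + 682076806159 = 776804776655.

776804776655


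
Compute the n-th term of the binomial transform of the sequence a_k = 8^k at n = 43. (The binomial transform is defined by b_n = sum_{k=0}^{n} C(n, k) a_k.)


With a_k = 8^k, b_n = sum_{k=0}^{n} C(n, k) 8^k = (1 + 8)^n by the binomial theorem.
For n = 43: (1 + 8)^43 = 9^43 = 107752636643058178097424660240453423951129.

107752636643058178097424660240453423951129


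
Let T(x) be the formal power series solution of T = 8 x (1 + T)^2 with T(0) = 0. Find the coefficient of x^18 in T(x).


Apply the Lagrange inversion formula: if T = 8 x * phi(T) with phi(t) = (1 + t)^2, then [x^n] T = 8^n * (1/n) [t^(n-1)] phi(t)^n = 8^n * (1/n) [t^(n-1)] (1 + t)^(2n) = 8^n * (1/n) C(2n, n-1).
Using the identity C(2n, n-1) = C(2n, n) * n / (n+1), the unscaled factor equals C(2n, n) / (n+1) = C_n, the n-th Catalan number.
For n = 18: C_18 = C(36, 18) / 19 = 9075135300/19 = 477638700.
With the 8^18 = 18014398509481984 factor, the coefficient is 18014398509481984 * 477638700 = 8604373885350912511180800.

8604373885350912511180800


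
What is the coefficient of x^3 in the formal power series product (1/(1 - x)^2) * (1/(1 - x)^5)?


Combine the factors: (1/(1 - x)^2) * (1/(1 - x)^5) = 1/(1 - x)^7.
Then use 1/(1 - x)^r = sum_{k>=0} C(k + r - 1, r - 1) x^k with r = 7 and k = 3:
C(9, 6) = 84.

84


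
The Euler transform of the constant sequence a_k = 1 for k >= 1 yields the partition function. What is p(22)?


The Euler transform converts the sequence a_k = 1 into the number of integer partitions.
Using the recurrence or dynamic programming:
p(22) = 1002

1002


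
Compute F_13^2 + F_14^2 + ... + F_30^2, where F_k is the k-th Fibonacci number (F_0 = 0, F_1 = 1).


There is a standard identity sum_{k=0}^{N} F_k^2 = F_N * F_{N+1} (proved inductively from the telescoping relation F_k^2 = F_k F_{k+1} - F_{k-1} F_k). Then
sum_{k=13}^{30} F_k^2 = F_30 F_31 - F_12 F_13.
Computing: F_30 = 832040, F_31 = 1346269, F_12 = 144, F_13 = 233.
Sum = 832040 * 1346269 - 144 * 233 = 1120149625208.

1120149625208


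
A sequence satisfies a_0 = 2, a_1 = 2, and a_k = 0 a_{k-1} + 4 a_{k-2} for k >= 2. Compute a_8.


The characteristic equation is t^2 - 0 t - 4 = 0, with roots r_1 = 2 and r_2 = -2 (so c_1 = r_1 + r_2, c_2 = -r_1 r_2 as required).
One can use the closed form a_n = A r_1^n + B r_2^n, but direct iteration is more reliable:
a_0 = 2, a_1 = 2, a_2 = 8, a_3 = 8, a_4 = 32, a_5 = 32, a_6 = 128, a_7 = 128, a_8 = 512.
So a_8 = 512.

512


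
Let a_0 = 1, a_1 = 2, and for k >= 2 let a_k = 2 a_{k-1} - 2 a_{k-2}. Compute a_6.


Iterating the recurrence forward:
a_0 = 1
a_1 = 2
a_2 = 2*2 - 2*1 = 2
a_3 = 2*2 - 2*2 = 0
a_4 = 2*0 - 2*2 = -4
a_5 = 2*-4 - 2*0 = -8
a_6 = 2*-8 - 2*-4 = -8
So a_6 = -8.

-8


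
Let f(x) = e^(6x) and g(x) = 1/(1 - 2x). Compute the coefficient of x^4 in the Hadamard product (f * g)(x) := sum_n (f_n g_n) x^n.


Expanding: f_k = 6^k/k! (from e^(6x)) and g_k = 2^k (from 1/(1 - 2x)). So the Hadamard coefficient (f * g)_k = 6^k 2^k / k! = (12)^k / k!.
For k = 4: 12^4/4! = 20736/24 = 864.

864


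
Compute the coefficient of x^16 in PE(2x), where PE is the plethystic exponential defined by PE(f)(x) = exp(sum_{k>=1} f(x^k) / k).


With f(x) = 2x, the exponent is sum_{k>=1} 2 x^k / k = 2 * (-ln(1 - x)). Exponentiating:
PE(2x) = exp(-2 ln(1 - x)) = 1/(1 - x)^2.
By the negative binomial expansion, [x^n] 1/(1 - x)^2 = C(n + 1, 1).
For n = 16: C(17, 1) = 17.

17


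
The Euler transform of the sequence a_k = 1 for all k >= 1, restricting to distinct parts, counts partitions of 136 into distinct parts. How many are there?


Partitions of 136 into distinct parts can be computed via generating function.
Product (1+x)(1+x^2)(1+x^3)...
The coefficient of x^136 = 7215644

7215644


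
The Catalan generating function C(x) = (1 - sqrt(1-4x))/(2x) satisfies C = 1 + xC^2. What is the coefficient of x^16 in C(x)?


Substituting x -> x scales the n-th coefficient by 1, so [x^16] C(x) = C_16.
C_16 = C(2*16, 16)/(17) = 601080390/17 = 35357670.
= 35357670.

35357670


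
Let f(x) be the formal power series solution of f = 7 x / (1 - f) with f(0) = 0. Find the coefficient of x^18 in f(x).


Apply Lagrange inversion: f = 7 x * phi(f) with phi(t) = 1/(1 - t), so
[x^n] f = 7^n * (1/n) [t^(n-1)] phi(t)^n = 7^n * (1/n) [t^(n-1)] (1 - t)^(-n) = 7^n * (1/n) C(2n - 2, n - 1) = 7^n * C_{n-1}.
For n = 18: C_17 = C(34, 17) / 18 = 2333606220/18 = 129644790.
With the 7^18 = 1628413597910449 factor, the coefficient is 1628413597910449 * 129644790 = 211115338934244599410710.

211115338934244599410710


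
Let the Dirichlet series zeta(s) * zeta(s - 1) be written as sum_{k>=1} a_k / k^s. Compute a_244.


Convolution gives a_k = sum_{d | k} d * 1 = sum_{d | k} d = sigma(k), the sum of positive divisors of k.
For k = 244, the divisors are 1, 2, 4, 61, 122, 244, so
sigma(244) = 1 + 2 + 4 + 61 + 122 + 244 = 434.

434


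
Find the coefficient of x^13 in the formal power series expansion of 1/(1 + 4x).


Write 1/(1 + c x) = 1/(1 - (-c) x) and apply the geometric-series identity
1/(1 - y) = sum_{k>=0} y^k to get 1/(1 + c x) = sum_{k>=0} (-c)^k x^k.
So the coefficient of x^k is (-c)^k = (-1)^k * c^k.
Here c = 4 and k = 13:
(-4)^13 = -1 * 67108864 = -67108864

-67108864


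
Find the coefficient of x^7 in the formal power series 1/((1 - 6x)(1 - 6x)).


By partial fractions or Cauchy convolution:
The coefficient equals sum_{k=0}^{7} 6^k * 6^(7-k).
= 2239488

2239488


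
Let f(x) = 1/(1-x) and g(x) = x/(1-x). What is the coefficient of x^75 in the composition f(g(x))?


First simplify the composition: f(g(x)) = 1/(1 - x/(1-x)) = (1-x)/((1-x) - x) = (1-x)/(1-2x).
Now extract the coefficient. Write (1-x)/(1-2x) = 1/(1-2x) - x/(1-2x).
The coefficient of x^n in 1/(1-2x) is 2^n, and in x/(1-2x) is 2^(n-1) (for n >= 1).
So the coefficient of x^75 is 2^75 - 2^74 = 37778931862957161709568 - 18889465931478580854784 = 18889465931478580854784.

18889465931478580854784


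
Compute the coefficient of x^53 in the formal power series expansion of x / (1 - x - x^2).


Let f(x) = sum_{k>=0} a_k x^k. Multiplying f(x) * (1 - x - x^2) = x and matching coefficients gives a_0 = 0, a_1 = 1, and a_k = a_{k-1} + a_{k-2} for k >= 2. These are the Fibonacci numbers F_k.
Iterating from F_0 = 0, F_1 = 1:
F_0=0, F_1=1, F_2=1, F_3=2, F_4=3, F_5=5, F_6=8, F_7=13, F_8=21, F_9=34, ...
F_53 = 53316291173.

53316291173


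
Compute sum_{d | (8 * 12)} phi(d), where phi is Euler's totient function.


First, 8 * 12 = 96. One classical identity is sum_{d | n} phi(d) = n (each k in [1, n] has a unique gcd with n, and among the k's with gcd(k, n) = n/d there are phi(d) of them). So the sum equals 96. We also verify directly:
Divisors of 96: 1, 2, 3, 4, 6, 8, 12, 16, 24, 32, 48, 96.
phi values: 1, 1, 2, 2, 2, 4, 4, 8, 8, 16, 16, 32.
Sum = 96.

96


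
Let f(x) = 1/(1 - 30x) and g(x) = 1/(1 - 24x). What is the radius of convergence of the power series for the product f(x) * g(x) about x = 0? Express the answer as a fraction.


The radius of 1/(1 - 30x) is 1/30 (nearest singularity at x = 1/30), and the radius of 1/(1 - 24x) is 1/24.
The product f(x)*g(x) = 1/((1 - 30x)(1 - 24x)) has singularities at both 1/30 and 1/24, so its radius of convergence is the distance to the nearest one:
min(1/30, 1/24) = 1/30.

1/30


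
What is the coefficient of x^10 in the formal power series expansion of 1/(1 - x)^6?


The expansion 1/(1 - x)^r = sum_{k>=0} C(k + r - 1, r - 1) x^k follows from the multiset / negative-binomial theorem (or from repeated differentiation of the geometric series).
For r = 6 and k = 10:
C(15, 5) = 1307674368000 / (120 * 3628800) = 3003.

3003


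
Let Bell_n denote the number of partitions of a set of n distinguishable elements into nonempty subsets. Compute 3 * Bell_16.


Bell_16 can be computed from the Bell triangle or from Dobinski's identity Bell_n = (1/e) * sum_{k>=0} k^n / k!.
Computing Bell_16 = 10480142147.
Then 3 * 10480142147 = 31440426441.

31440426441


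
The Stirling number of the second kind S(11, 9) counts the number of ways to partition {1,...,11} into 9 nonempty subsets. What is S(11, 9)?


Using the explicit formula S(n,k) = (1/k!) sum_{j=0}^{k} (-1)^(k-j) C(k,j) j^n:
S(11, 9) = 1155
Equivalently, S(n,k) is n! times the coefficient of x^n in the EGF (e^x - 1)^k / k!.

1155


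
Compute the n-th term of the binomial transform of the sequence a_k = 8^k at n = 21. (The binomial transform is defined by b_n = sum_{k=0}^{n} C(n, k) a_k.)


With a_k = 8^k, b_n = sum_{k=0}^{n} C(n, k) 8^k = (1 + 8)^n by the binomial theorem.
For n = 21: (1 + 8)^21 = 9^21 = 109418989131512359209.

109418989131512359209


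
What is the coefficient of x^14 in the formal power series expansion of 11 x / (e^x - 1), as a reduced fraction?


The exponential generating function for Bernoulli numbers is
x / (e^x - 1) = sum_{k>=0} B_k x^k / k!.
So the coefficient of x^14 in 11 x / (e^x - 1) is 11 B_14 / 14!.
Computing: B_14 = 7/6, 14! = 87178291200, giving
11 * 7/6 / 87178291200 = 1/6793113600.

1/6793113600


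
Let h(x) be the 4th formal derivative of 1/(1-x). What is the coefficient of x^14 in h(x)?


Differentiating 4 times: d^4/dx^4 [1/(1-x)] = 4!/(1-x)^5.
The expansion 1/(1-x)^5 = sum_{k>=0} C(k+4, 4) x^k, so the coefficient of x^n in 4!/(1-x)^5 is 4! * C(n+4, 4).
For n = 14: 24 * C(18, 4) = 24 * 3060 = 73440

73440


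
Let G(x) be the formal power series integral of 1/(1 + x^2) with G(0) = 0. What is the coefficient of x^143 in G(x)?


1/(1 + x^2) = sum_{j>=0} (-1)^j x^(2j). Integrating termwise with G(0) = 0:
G(x) = sum_{j>=0} (-1)^j x^(2j+1) / (2j+1) = arctan(x).
Only odd powers are nonzero. For x^143 write 143 = 2*71 + 1, giving
(-1)^71 / 143 = -1/143 = -1/143.

-1/143


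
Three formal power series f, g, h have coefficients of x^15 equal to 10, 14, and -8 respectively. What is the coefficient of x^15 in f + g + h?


Series addition is componentwise:
10 + 14 + -8
= 16

16


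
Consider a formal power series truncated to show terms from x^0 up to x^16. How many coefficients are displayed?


From x^0 to x^16 inclusive, the count is 16 - 0 + 1 = 17.

17


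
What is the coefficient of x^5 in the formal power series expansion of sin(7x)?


The Maclaurin series is sin(t) = sum_{k>=0} (-1)^k t^(2k+1) / (2k+1)!, so substituting t = 7x, only odd powers of x are nonzero, with coefficient of x^(2k+1) equal to (-1)^k 7^(2k+1) / (2k+1)!.
Write 5 = 2*2 + 1, giving the coefficient (-1)^2 * 7^5 / 5! = 16807/120 = 16807/120.

16807/120


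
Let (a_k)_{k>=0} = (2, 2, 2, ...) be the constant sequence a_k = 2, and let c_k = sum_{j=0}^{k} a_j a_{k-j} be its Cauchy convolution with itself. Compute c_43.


Since a_j = 2 for all j >= 0, the convolution sum becomes
c_k = sum_{j=0}^{k} 2 * 2 = 4 * (k + 1).
Equivalently, the generating function of (a_k) is 2/(1 - x) and its square is 4/(1 - x)^2 = sum_{k>=0} 4(k + 1) x^k.
For k = 43: 4 * 44 = 176.

176


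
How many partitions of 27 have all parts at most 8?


Using the generating function (1-x)^(-1)(1-x^2)^(-1)...(1-x^8)^(-1),
the coefficient of x^27 counts these restricted partitions.
Result = 1527

1527


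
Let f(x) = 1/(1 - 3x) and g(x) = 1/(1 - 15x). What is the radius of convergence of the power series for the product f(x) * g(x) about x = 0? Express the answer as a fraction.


The radius of 1/(1 - 3x) is 1/3 (nearest singularity at x = 1/3), and the radius of 1/(1 - 15x) is 1/15.
The product f(x)*g(x) = 1/((1 - 3x)(1 - 15x)) has singularities at both 1/3 and 1/15, so its radius of convergence is the distance to the nearest one:
min(1/3, 1/15) = 1/15.

1/15


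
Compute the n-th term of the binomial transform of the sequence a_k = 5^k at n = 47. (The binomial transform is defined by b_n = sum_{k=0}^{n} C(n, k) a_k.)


With a_k = 5^k, b_n = sum_{k=0}^{n} C(n, k) 5^k = (1 + 5)^n by the binomial theorem.
For n = 47: (1 + 5)^47 = 6^47 = 3742042951225759540014535187298779136.

3742042951225759540014535187298779136


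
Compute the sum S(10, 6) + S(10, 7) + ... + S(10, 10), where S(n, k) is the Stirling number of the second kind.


By definition, S(n, k) counts partitions of an n-set into exactly k nonempty blocks.
Computing row n = 10 for k = 6..10:
S(10, k): 22827, 5880, 750, 45, 1
Sum = 29503.

29503


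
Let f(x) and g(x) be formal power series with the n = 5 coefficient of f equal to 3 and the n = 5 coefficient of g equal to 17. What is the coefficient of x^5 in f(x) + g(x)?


Addition of formal power series is termwise.
The coefficient of x^5 in f + g = 3 + 17
= 20

20


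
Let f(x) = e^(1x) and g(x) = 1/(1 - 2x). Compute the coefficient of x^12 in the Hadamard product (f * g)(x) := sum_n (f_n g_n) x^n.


Expanding: f_k = 1^k/k! (from e^(1x)) and g_k = 2^k (from 1/(1 - 2x)). So the Hadamard coefficient (f * g)_k = 1^k 2^k / k! = (2)^k / k!.
For k = 12: 2^12/12! = 4096/479001600 = 4/467775.

4/467775


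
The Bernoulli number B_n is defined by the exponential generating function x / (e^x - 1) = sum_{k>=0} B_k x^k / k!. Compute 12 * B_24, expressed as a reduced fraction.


Bernoulli numbers can also be computed recursively via B_0 = 1 and sum_{j=0}^{m} C(m+1, j) B_j = 0 for m >= 1. Odd-index Bernoulli numbers vanish for k >= 3.
Computing B_24 = -236364091/2730, so 12 * B_24 = 12 * -236364091/2730 = -472728182/455.

-472728182/455


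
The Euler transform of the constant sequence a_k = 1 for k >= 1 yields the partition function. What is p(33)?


The Euler transform converts the sequence a_k = 1 into the number of integer partitions.
Using the recurrence or dynamic programming:
p(33) = 10143

10143


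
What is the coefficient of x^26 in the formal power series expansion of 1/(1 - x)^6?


The negative binomial / multiset identity is
1/(1 - x)^r = sum_{k>=0} C(k + r - 1, r - 1) x^k.
Here r = 6 and k = 26, so the coefficient is
C(26 + 5, 5) = C(31, 5)
= 169911

169911


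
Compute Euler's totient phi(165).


phi(n) counts integers in [1, n] coprime to n. Using the multiplicative formula phi(n) = n * prod_{p | n} (1 - 1/p):
165 = 3 * 5 * 11, so
phi(165) = 165 * (1 - 1/3) * (1 - 1/5) * (1 - 1/11) = 80.

80


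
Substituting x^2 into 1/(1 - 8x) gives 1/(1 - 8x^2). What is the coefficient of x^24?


The coefficient of x^(2m) in 1/(1 - 8x^2) is 8^m.
With n = 24 = 2*12, the coefficient is 8^12 = 68719476736.

68719476736


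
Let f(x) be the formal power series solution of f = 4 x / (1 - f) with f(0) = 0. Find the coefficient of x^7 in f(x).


Apply Lagrange inversion: f = 4 x * phi(f) with phi(t) = 1/(1 - t), so
[x^n] f = 4^n * (1/n) [t^(n-1)] phi(t)^n = 4^n * (1/n) [t^(n-1)] (1 - t)^(-n) = 4^n * (1/n) C(2n - 2, n - 1) = 4^n * C_{n-1}.
For n = 7: C_6 = C(12, 6) / 7 = 924/7 = 132.
With the 4^7 = 16384 factor, the coefficient is 16384 * 132 = 2162688.

2162688


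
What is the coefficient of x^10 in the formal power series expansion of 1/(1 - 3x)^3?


The general identity 1/(1 - c x)^r = sum_{k>=0} c^k C(k + r - 1, r - 1) x^k follows by substituting y = c x into 1/(1 - y)^r = sum_{k>=0} C(k + r - 1, r - 1) y^k.
For c = 3, r = 3, k = 10:
3^10 * C(12, 2) = 59049 * 66 = 3897234.

3897234


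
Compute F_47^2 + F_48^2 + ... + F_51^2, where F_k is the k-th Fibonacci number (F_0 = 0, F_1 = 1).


There is a standard identity sum_{k=0}^{N} F_k^2 = F_N * F_{N+1} (proved inductively from the telescoping relation F_k^2 = F_k F_{k+1} - F_{k-1} F_k). Then
sum_{k=47}^{51} F_k^2 = F_51 F_52 - F_46 F_47.
Computing: F_51 = 20365011074, F_52 = 32951280099, F_46 = 1836311903, F_47 = 2971215073.
Sum = 20365011074 * 32951280099 - 1836311903 * 2971215073 = 665597106513687902407.

665597106513687902407


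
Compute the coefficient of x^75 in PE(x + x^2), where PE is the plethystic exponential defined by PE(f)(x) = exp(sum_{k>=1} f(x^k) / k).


With f(x) = x + x^2, the exponent is sum_{k>=1} (x^k + x^(2k)) / k = -ln(1 - x) - ln(1 - x^2). Exponentiating:
PE(x + x^2) = 1 / ((1 - x)(1 - x^2)).
This is the generating function for partitions of n into parts of size 1 or 2. The number of 2's can be any j in 0..37, and the rest are 1's, so
[x^75] = floor(75/2) + 1 = 38.

38


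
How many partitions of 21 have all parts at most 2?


Using the generating function (1-x)^(-1)(1-x^2)^(-1),
the coefficient of x^21 counts these restricted partitions.
Result = 11

11


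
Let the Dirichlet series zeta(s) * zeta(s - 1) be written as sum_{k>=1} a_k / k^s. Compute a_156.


Convolution gives a_k = sum_{d | k} d * 1 = sum_{d | k} d = sigma(k), the sum of positive divisors of k.
For k = 156, the divisors are 1, 2, 3, 4, 6, 12, 13, 26, 39, 52, 78, 156, so
sigma(156) = 1 + 2 + 3 + 4 + 6 + 12 + 13 + 26 + 39 + 52 + 78 + 156 = 392.

392


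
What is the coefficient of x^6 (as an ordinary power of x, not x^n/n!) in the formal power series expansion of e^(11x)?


The exponential series is e^y = sum_{k>=0} y^k / k!. Substituting y = 11x gives
e^(11x) = sum_{k>=0} 11^k x^k / k!.
So the coefficient of x^n is a^n/n! with a = 11, n = 6:
11^6 / 6! = 1771561/720 = 1771561/720

1771561/720


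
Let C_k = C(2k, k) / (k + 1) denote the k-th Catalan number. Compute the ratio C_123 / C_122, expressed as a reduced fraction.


Using C_k = (2k)! / (k! (k+1)!), the ratio C_{k+1}/C_k simplifies to
C_{k+1}/C_k = [(2k+2)! / ((k+1)! (k+2)!)] * [k! (k+1)! / (2k)!]
 = (2k+2)(2k+1) / ((k+1)(k+2)) = 2(2k+1) / (k+2).
For k = 122: 2(2*122 + 1) / (122 + 2) = 490/124 = 245/62.

245/62


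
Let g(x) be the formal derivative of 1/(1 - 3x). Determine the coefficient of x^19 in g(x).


Differentiate termwise: d/dx sum_{k>=0} 3^k x^k = sum_{k>=1} k 3^k x^(k-1) = sum_{j>=0} (j+1) 3^(j+1) x^j.
Equivalently, d/dx [1/(1 - 3x)] = 3/(1 - 3x)^2.
For j = 19: 20 * 3^20 = 20 * 3486784401 = 69735688020.

69735688020


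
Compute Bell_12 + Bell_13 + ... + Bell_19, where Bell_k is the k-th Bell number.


Recall Bell_k counts set partitions of a k-set (with Bell_0 = 1 by convention).
Bell_12 through Bell_19: 4213597, 27644437, 190899322, 1382958545, 10480142147, 82864869804, 682076806159, 5832742205057
Sum = 4213597 + 27644437 + 190899322 + 1382958545 + 10480142147 + 82864869804 + 682076806159 + 5832742205057 = 6609769739068.

6609769739068


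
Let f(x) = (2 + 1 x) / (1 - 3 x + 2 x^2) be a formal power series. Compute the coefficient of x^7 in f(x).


Write f(x) = sum_{k>=0} a_k x^k. Multiplying both sides by 1 - 3 x + 2 x^2 gives
(1 - 3 x + 2 x^2) sum_{k>=0} a_k x^k = 2 + 1 x.
Matching coefficients:
 x^0: a_0 = 2
 x^1: a_1 - 3 a_0 = 1  =>  a_1 = 3*2 + 1 = 7
 x^k (k >= 2): a_k = 3 a_{k-1} - 2 a_{k-2}.
Iterating: a_2 = 17, a_3 = 37, a_4 = 77, a_5 = 157, a_6 = 317, a_7 = 637.
So the coefficient of x^7 is 637.

637


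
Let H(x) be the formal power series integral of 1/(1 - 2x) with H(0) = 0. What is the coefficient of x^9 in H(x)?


1/(1 - 2x) = sum_{k>=0} 2^k x^k. Integrating termwise with H(0) = 0:
H(x) = sum_{k>=0} 2^k x^(k+1) / (k+1) = sum_{m>=1} 2^(m-1) x^m / m.
For m = 9: 2^8/9 = 256/9 = 256/9.

256/9


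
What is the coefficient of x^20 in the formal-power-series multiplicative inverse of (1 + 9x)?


The inverse is 1/(1 + 9x). Apply the geometric identity 1/(1 - y) = sum_{k>=0} y^k with y = -9x:
1/(1 + 9x) = sum_{k>=0} (-9)^k x^k.
So the coefficient of x^20 is (-9)^20 = 12157665459056928801.

12157665459056928801


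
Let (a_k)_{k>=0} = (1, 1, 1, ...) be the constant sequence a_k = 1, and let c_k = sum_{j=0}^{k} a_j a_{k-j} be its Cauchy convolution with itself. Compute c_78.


Since a_j = 1 for all j >= 0, the convolution sum becomes
c_k = sum_{j=0}^{k} 1 * 1 = 1 * (k + 1).
Equivalently, the generating function of (a_k) is 1/(1 - x) and its square is 1/(1 - x)^2 = sum_{k>=0} 1(k + 1) x^k.
For k = 78: 1 * 79 = 79.

79


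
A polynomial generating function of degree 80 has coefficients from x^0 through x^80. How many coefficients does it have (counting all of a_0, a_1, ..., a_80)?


A polynomial of degree 80 takes the form a_0 + a_1 x + ... + a_80 x^80.
The number of coefficients is 80 + 1 = 81.

81


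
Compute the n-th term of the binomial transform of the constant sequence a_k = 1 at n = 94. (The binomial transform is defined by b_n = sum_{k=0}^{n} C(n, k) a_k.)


With a_k = 1 for all k, b_n = sum_{k=0}^{n} C(n, k) = 2^n by the binomial theorem.
For n = 94: 2^94 = 19807040628566084398385987584.

19807040628566084398385987584


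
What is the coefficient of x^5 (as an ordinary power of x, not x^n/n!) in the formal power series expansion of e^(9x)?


The exponential series is e^y = sum_{k>=0} y^k / k!. Substituting y = 9x gives
e^(9x) = sum_{k>=0} 9^k x^k / k!.
So the coefficient of x^n is a^n/n! with a = 9, n = 5:
9^5 / 5! = 59049/120 = 19683/40

19683/40


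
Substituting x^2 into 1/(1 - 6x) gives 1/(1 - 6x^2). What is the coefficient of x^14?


The coefficient of x^(2m) in 1/(1 - 6x^2) is 6^m.
With n = 14 = 2*7, the coefficient is 6^7 = 279936.

279936


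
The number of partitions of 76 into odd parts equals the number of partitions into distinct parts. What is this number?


Computing partitions of 76 into odd parts (1, 3, 5, ...):
Using the generating function prod_{k>=0} 1/(1-x^(2k+1)),
the count is 53250

53250


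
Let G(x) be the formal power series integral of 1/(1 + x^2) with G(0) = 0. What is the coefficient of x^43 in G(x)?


1/(1 + x^2) = sum_{j>=0} (-1)^j x^(2j). Integrating termwise with G(0) = 0:
G(x) = sum_{j>=0} (-1)^j x^(2j+1) / (2j+1) = arctan(x).
Only odd powers are nonzero. For x^43 write 43 = 2*21 + 1, giving
(-1)^21 / 43 = -1/43 = -1/43.

-1/43


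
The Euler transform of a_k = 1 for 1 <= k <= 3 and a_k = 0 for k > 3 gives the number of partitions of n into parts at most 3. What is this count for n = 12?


Partitions of 12 into parts at most 3:
Using generating function (1-x)^(-1)(1-x^2)^(-1)(1-x^3)^(-1),
the coefficient of x^12 = 19

19


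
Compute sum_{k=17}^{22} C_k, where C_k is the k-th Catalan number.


C_17 through C_22: 129644790, 477638700, 1767263190, 6564120420, 24466267020, 91482563640
Sum = 129644790 + 477638700 + 1767263190 + 6564120420 + 24466267020 + 91482563640
= 124887497760

124887497760


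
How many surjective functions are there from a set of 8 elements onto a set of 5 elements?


By inclusion-exclusion on which target elements are missed, the number of surjections from an n-set onto a k-set is
surj(n, k) = sum_{j=0}^{k} (-1)^j C(k, j) (k - j)^n.
Equivalently surj(n, k) = k! * S(n, k), where S(n, k) is the Stirling number of the second kind.
For n = 8, k = 5:
S(8, 5) = 1050, so
surj = 5! * 1050 = 120 * 1050 = 126000.

126000


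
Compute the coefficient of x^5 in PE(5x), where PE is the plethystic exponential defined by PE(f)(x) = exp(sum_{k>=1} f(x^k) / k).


With f(x) = 5x, the exponent is sum_{k>=1} 5 x^k / k = 5 * (-ln(1 - x)). Exponentiating:
PE(5x) = exp(-5 ln(1 - x)) = 1/(1 - x)^5.
By the negative binomial expansion, [x^n] 1/(1 - x)^5 = C(n + 4, 4).
For n = 5: C(9, 4) = 126.

126


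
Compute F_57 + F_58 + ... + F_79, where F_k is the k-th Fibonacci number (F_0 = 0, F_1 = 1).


Use the identity sum_{k=0}^{N} F_k = F_{N+2} - 1 (which follows from F_{k+2} - F_{k+1} = F_k). Then
sum_{k=57}^{79} F_k = (F_{81} - 1) - (F_{58} - 1) = F_{81} - F_{58}.
Computing: F_{81} = 37889062373143906, F_{58} = 591286729879, so
Sum = 37889062373143906 - 591286729879 = 37888471086414027.

37888471086414027


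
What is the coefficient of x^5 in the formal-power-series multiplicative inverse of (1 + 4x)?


The inverse is 1/(1 + 4x). Apply the geometric identity 1/(1 - y) = sum_{k>=0} y^k with y = -4x:
1/(1 + 4x) = sum_{k>=0} (-4)^k x^k.
So the coefficient of x^5 is (-4)^5 = -1024.

-1024


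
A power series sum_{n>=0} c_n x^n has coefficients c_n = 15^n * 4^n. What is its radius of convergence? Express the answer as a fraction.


By the root test (Cauchy-Hadamard), the radius is R = 1 / limsup_n |c_n|^(1/n).
Here |c_n|^(1/n) = (15^n * 4^n)^(1/n) = 15 * 4 = 60 for all n.
So R = 1/60 = 1/60.

1/60


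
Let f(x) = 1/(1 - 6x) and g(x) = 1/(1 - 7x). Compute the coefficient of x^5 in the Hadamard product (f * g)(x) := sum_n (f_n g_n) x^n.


f has coefficients f_k = 6^k and g has coefficients g_k = 7^k, so the Hadamard product has coefficient (f*g)_k = 6^k * 7^k = 42^k.
For k = 5: 42^5 = 130691232.

130691232


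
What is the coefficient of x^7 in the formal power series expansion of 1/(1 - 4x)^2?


The general identity 1/(1 - c x)^r = sum_{k>=0} c^k C(k + r - 1, r - 1) x^k follows by substituting y = c x into 1/(1 - y)^r = sum_{k>=0} C(k + r - 1, r - 1) y^k.
For c = 4, r = 2, k = 7:
4^7 * C(8, 1) = 16384 * 8 = 131072.

131072


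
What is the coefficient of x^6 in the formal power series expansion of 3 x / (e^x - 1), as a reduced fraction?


The exponential generating function for Bernoulli numbers is
x / (e^x - 1) = sum_{k>=0} B_k x^k / k!.
So the coefficient of x^6 in 3 x / (e^x - 1) is 3 B_6 / 6!.
Computing: B_6 = 1/42, 6! = 720, giving
3 * 1/42 / 720 = 1/10080.

1/10080


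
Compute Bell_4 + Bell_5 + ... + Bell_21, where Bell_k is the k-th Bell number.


Recall Bell_k counts set partitions of a k-set (with Bell_0 = 1 by convention).
Bell_4 through Bell_21: 15, 52, 203, 877, 4140, 21147, 115975, 678570, 4213597, 27644437, 190899322, 1382958545, 10480142147, 82864869804, 682076806159, 5832742205057, 51724158235372, 474869816156751
Sum = 15 + 52 + 203 + 877 + 4140 + 21147 + 115975 + 678570 + 4213597 + 27644437 + 190899322 + 1382958545 + 10480142147 + 82864869804 + 682076806159 + 5832742205057 + 51724158235372 + 474869816156751 = 533203744952170.

533203744952170


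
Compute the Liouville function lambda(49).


The Liouville function is lambda(k) = (-1)^Omega(k), where Omega(k) counts the prime factors of k with multiplicity.
Factoring: 49 = 7 * 7, so Omega(49) = 2.
lambda(49) = (-1)^2 = 1.

1


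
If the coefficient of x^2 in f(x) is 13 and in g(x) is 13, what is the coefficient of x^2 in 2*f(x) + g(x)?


Scalar multiplication scales coefficients: 2 * 13 = 26.
Then add the g coefficient: 26 + 13
= 39

39
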